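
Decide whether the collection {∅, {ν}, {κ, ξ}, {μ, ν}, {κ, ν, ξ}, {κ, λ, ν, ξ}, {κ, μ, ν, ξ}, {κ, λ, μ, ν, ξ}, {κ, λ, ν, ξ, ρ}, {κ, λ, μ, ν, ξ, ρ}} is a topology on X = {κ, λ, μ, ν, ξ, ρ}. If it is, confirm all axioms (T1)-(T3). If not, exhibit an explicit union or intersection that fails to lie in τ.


τ IS a topology on X.

Axiom (T1): ∅ ∈ τ? Yes; X ∈ τ? Yes.
Axiom (T2/T3): check pairwise unions and intersections of members of τ.
All pairwise intersections and unions checked — each lies in τ. Therefore τ satisfies (T1), (T2), (T3): it IS a topology on X.


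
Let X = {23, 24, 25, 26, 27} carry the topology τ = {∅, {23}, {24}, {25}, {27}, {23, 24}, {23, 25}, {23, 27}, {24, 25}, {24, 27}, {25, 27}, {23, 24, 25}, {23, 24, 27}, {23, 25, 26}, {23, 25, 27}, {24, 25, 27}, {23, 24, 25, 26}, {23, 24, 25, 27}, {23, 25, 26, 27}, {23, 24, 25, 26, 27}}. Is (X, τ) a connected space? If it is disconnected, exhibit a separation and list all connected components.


(X, τ) is disconnected; components = [{24}, {27}, {23, 25, 26}].

Find clopen sets (U ∈ τ with X ∖ U ∈ τ):
  U = ∅, X ∖ U = {23, 24, 25, 26, 27} — both open, so U is clopen.
  U = {24}, X ∖ U = {23, 25, 26, 27} — both open, so U is clopen.
  U = {27}, X ∖ U = {23, 24, 25, 26} — both open, so U is clopen.
  U = {24, 27}, X ∖ U = {23, 25, 26} — both open, so U is clopen.
  U = {23, 25, 26}, X ∖ U = {24, 27} — both open, so U is clopen.
  U = {23, 24, 25, 26}, X ∖ U = {27} — both open, so U is clopen.
  U = {23, 25, 26, 27}, X ∖ U = {24} — both open, so U is clopen.
  U = {23, 24, 25, 26, 27}, X ∖ U = ∅ — both open, so U is clopen.
Nontrivial clopen(s) exist: e.g. {23, 25, 26}. So (X, τ) is disconnected.
Compute connected components by grouping points that agree on all clopens:
  component: {24}
  component: {27}
  component: {23, 25, 26}


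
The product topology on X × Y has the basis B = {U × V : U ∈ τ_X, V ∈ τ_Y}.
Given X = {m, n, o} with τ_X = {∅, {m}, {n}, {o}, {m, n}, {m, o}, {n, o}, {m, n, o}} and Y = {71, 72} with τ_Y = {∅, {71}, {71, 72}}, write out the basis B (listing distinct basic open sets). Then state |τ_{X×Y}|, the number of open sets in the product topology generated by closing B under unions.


Basis B = {∅ × ∅, {m} × {71}, {n} × {71}, {o} × {71}, {m} × {71, 72}, {m, n} × {71}, {m, o} × {71}, {n} × {71, 72}, {n, o} × {71}, {o} × {71, 72}, {m, n, o} × {71}, {m, n} × {71, 72}, {m, o} × {71, 72}, {n, o} × {71, 72}, {m, n, o} × {71, 72}}; |τ_{X×Y}| = 27.

Enumerate products U × V with U ∈ τ_X, V ∈ τ_Y (deduplicated):
  ∅ × ∅ = {} (∅)
  {m} × {71} = {(m,71)}
  {n} × {71} = {(n,71)}
  {o} × {71} = {(o,71)}
  {m} × {71, 72} = {(m,71), (m,72)}
  {m, n} × {71} = {(m,71), (n,71)}
  {m, o} × {71} = {(m,71), (o,71)}
  {n} × {71, 72} = {(n,71), (n,72)}
  {n, o} × {71} = {(n,71), (o,71)}
  {o} × {71, 72} = {(o,71), (o,72)}
  {m, n, o} × {71} = {(m,71), (n,71), (o,71)}
  {m, n} × {71, 72} = {(m,71), (m,72), (n,71), (n,72)}
  {m, o} × {71, 72} = {(m,71), (m,72), (o,71), (o,72)}
  {n, o} × {71, 72} = {(n,71), (n,72), (o,71), (o,72)}
  {m, n, o} × {71, 72} = {(m,71), (m,72), (n,71), (n,72), (o,71), (o,72)}
These 15 distinct sets form the basis B.
Close under arbitrary unions to get τ_{X×Y}; counting gives |τ_{X×Y}| = 27.


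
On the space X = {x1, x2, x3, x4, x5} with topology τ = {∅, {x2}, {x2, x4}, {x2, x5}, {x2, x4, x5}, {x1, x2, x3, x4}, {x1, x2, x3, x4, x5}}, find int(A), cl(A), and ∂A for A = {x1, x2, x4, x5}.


int(A) = {x2, x4, x5}, cl(A) = {x1, x2, x3, x4, x5}, ∂A = {x1, x3}.

Closed sets in (X, τ) are complements of opens:
  closed(X, τ) = {∅, {x5}, {x1, x3}, {x1, x3, x4}, {x1, x3, x5}, {x1, x3, x4, x5}, {x1, x2, x3, x4, x5}}.
int(A) = ⋃ {U ∈ τ : U ⊆ A}. Opens contained in A: ∅, {x2}, {x2, x4}, {x2, x5}, {x2, x4, x5}.
Taking the union of these: int(A) = {x2, x4, x5}.
cl(A) = ⋂ {C closed : A ⊆ C}. Closed sets containing A: {x1, x2, x3, x4, x5}.
Intersecting these: cl(A) = {x1, x2, x3, x4, x5}.
∂A = cl(A) ∖ int(A) = {x1, x2, x3, x4, x5} ∖ {x2, x4, x5} = {x1, x3}.


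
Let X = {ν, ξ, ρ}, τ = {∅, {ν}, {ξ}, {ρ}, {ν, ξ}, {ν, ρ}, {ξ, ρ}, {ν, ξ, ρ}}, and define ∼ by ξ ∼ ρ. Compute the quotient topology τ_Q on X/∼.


X/∼ = {[ν], [ξ=ρ]}; |τ_Q| = 4.

Equivalence classes: [ν], [ξ=ρ].
Quotient map π: X → X/∼ sends ν ↦ [ν], ξ ↦ [ξ=ρ], ρ ↦ [ξ=ρ].
For each subset V ⊆ X/∼, compute π^{-1}(V) ⊆ X and check whether π^{-1}(V) ∈ τ. V is open in τ_Q iff π^{-1}(V) ∈ τ.
  V = {}: π^{-1}(V) = ∅ ∈ τ ✓.
  V = {[ν]}: π^{-1}(V) = {ν} ∈ τ ✓.
  V = {[ξ=ρ]}: π^{-1}(V) = {ξ, ρ} ∈ τ ✓.
  V = {[ν], [ξ=ρ]}: π^{-1}(V) = {ν, ξ, ρ} ∈ τ ✓.
Open sets in the quotient: τ_Q = {{}, {[ν]}, {[ξ=ρ]}, {[ν], [ξ=ρ]}} (4 elements).


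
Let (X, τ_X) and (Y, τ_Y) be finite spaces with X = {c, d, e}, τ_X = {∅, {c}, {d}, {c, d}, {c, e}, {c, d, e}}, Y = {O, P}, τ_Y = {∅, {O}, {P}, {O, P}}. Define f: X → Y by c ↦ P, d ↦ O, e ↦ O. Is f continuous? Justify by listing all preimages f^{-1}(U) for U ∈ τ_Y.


f is NOT continuous.

Compute f^{-1}(U) for each U ∈ τ_Y:
  U = ∅: f^{-1}(U) = ∅ ∈ τ_X ✓.
  U = {O}: f^{-1}(U) = {d, e} ∉ τ_X ✗.
  U = {P}: f^{-1}(U) = {c} ∈ τ_X ✓.
  U = {O, P}: f^{-1}(U) = {c, d, e} ∈ τ_X ✓.
Found U = {O} with f^{-1}(U) = {d, e} not in τ_X. Therefore f is NOT continuous.


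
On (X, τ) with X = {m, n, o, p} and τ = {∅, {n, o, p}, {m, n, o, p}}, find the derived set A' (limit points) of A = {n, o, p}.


A' = {m, n, o, p}

For each x ∈ X, list the open sets U ∈ τ with x ∈ U, then check whether U ∩ (A ∖ {x}) ≠ ∅ for every such U.
  x = m: opens ∋ x are {m, n, o, p}; each meets A ∖ {m}, so x IS a limit point.
  x = n: opens ∋ x are {n, o, p}, {m, n, o, p}; each meets A ∖ {n}, so x IS a limit point.
  x = o: opens ∋ x are {n, o, p}, {m, n, o, p}; each meets A ∖ {o}, so x IS a limit point.
  x = p: opens ∋ x are {n, o, p}, {m, n, o, p}; each meets A ∖ {p}, so x IS a limit point.
Collecting: A' = {m, n, o, p}.


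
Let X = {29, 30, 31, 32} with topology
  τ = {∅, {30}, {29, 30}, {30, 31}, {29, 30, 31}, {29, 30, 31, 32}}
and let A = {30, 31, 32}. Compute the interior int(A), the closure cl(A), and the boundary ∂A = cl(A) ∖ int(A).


int(A) = {30, 31}, cl(A) = {29, 30, 31, 32}, ∂A = {29, 32}.

Closed sets in (X, τ) are complements of opens:
  closed(X, τ) = {∅, {32}, {29, 32}, {31, 32}, {29, 31, 32}, {29, 30, 31, 32}}.
int(A) = ⋃ {U ∈ τ : U ⊆ A}. Opens contained in A: ∅, {30}, {30, 31}.
Taking the union of these: int(A) = {30, 31}.
cl(A) = ⋂ {C closed : A ⊆ C}. Closed sets containing A: {29, 30, 31, 32}.
Intersecting these: cl(A) = {29, 30, 31, 32}.
∂A = cl(A) ∖ int(A) = {29, 30, 31, 32} ∖ {30, 31} = {29, 32}.


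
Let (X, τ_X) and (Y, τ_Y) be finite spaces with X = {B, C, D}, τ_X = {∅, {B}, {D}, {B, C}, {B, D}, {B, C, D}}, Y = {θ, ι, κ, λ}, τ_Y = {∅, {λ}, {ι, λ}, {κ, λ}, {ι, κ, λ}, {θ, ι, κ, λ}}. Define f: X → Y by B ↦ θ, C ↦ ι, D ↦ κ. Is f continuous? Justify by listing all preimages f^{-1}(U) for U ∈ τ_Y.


f is NOT continuous.

Compute f^{-1}(U) for each U ∈ τ_Y:
  U = ∅: f^{-1}(U) = ∅ ∈ τ_X ✓.
  U = {λ}: f^{-1}(U) = ∅ ∈ τ_X ✓.
  U = {ι, λ}: f^{-1}(U) = {C} ∉ τ_X ✗.
  U = {κ, λ}: f^{-1}(U) = {D} ∈ τ_X ✓.
  U = {ι, κ, λ}: f^{-1}(U) = {C, D} ∉ τ_X ✗.
  U = {θ, ι, κ, λ}: f^{-1}(U) = {B, C, D} ∈ τ_X ✓.
Found U = {ι, λ} with f^{-1}(U) = {C} not in τ_X. Therefore f is NOT continuous.


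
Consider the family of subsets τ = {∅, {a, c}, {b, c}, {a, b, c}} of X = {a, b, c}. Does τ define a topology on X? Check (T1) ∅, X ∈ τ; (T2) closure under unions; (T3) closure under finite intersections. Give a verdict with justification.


τ is NOT a topology on X.

Axiom (T1): ∅ ∈ τ? Yes; X ∈ τ? Yes.
Axiom (T2/T3): check pairwise unions and intersections of members of τ.
Counterexample for (T3): {a, c} ∩ {b, c} = {c} ∉ τ. Therefore τ is NOT a topology.


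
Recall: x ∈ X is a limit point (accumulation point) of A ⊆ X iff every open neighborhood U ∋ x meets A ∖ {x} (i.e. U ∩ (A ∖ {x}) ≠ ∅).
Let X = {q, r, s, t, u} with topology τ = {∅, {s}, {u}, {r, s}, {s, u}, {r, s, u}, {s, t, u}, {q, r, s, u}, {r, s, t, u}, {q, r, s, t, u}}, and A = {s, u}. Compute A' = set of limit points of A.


A' = {q, r, t}

For each x ∈ X, list the open sets U ∈ τ with x ∈ U, then check whether U ∩ (A ∖ {x}) ≠ ∅ for every such U.
  x = q: opens ∋ x are {q, r, s, u}, {q, r, s, t, u}; each meets A ∖ {q}, so x IS a limit point.
  x = r: opens ∋ x are {r, s}, {r, s, u}, {q, r, s, u}, {r, s, t, u}, {q, r, s, t, u}; each meets A ∖ {r}, so x IS a limit point.
  x = s: open {s} ∋ x has {s} ∩ (A ∖ {s}) = ∅, so x is NOT a limit point.
  x = t: opens ∋ x are {s, t, u}, {r, s, t, u}, {q, r, s, t, u}; each meets A ∖ {t}, so x IS a limit point.
  x = u: open {u} ∋ x has {u} ∩ (A ∖ {u}) = ∅, so x is NOT a limit point.
Collecting: A' = {q, r, t}.


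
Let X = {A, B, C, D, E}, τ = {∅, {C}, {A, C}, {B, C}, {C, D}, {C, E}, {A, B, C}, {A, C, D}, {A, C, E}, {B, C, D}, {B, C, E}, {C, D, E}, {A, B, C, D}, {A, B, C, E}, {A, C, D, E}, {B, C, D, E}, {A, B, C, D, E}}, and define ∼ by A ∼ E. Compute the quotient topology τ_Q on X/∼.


X/∼ = {[A=E], [B], [C], [D]}; |τ_Q| = 9.

Equivalence classes: [A=E], [B], [C], [D].
Quotient map π: X → X/∼ sends A ↦ [A=E], B ↦ [B], C ↦ [C], D ↦ [D], E ↦ [A=E].
For each subset V ⊆ X/∼, compute π^{-1}(V) ⊆ X and check whether π^{-1}(V) ∈ τ. V is open in τ_Q iff π^{-1}(V) ∈ τ.
  V = {}: π^{-1}(V) = ∅ ∈ τ ✓.
  V = {[A=E]}: π^{-1}(V) = {A, E} ∉ τ ✗.
  V = {[B]}: π^{-1}(V) = {B} ∉ τ ✗.
  V = {[A=E], [B]}: π^{-1}(V) = {A, B, E} ∉ τ ✗.
  V = {[C]}: π^{-1}(V) = {C} ∈ τ ✓.
  V = {[A=E], [C]}: π^{-1}(V) = {A, C, E} ∈ τ ✓.
  V = {[B], [C]}: π^{-1}(V) = {B, C} ∈ τ ✓.
  V = {[A=E], [B], [C]}: π^{-1}(V) = {A, B, C, E} ∈ τ ✓.
  V = {[D]}: π^{-1}(V) = {D} ∉ τ ✗.
  V = {[A=E], [D]}: π^{-1}(V) = {A, D, E} ∉ τ ✗.
  V = {[B], [D]}: π^{-1}(V) = {B, D} ∉ τ ✗.
  V = {[A=E], [B], [D]}: π^{-1}(V) = {A, B, D, E} ∉ τ ✗.
  V = {[C], [D]}: π^{-1}(V) = {C, D} ∈ τ ✓.
  V = {[A=E], [C], [D]}: π^{-1}(V) = {A, C, D, E} ∈ τ ✓.
  V = {[B], [C], [D]}: π^{-1}(V) = {B, C, D} ∈ τ ✓.
  V = {[A=E], [B], [C], [D]}: π^{-1}(V) = {A, B, C, D, E} ∈ τ ✓.
Open sets in the quotient: τ_Q = {{}, {[C]}, {[A=E], [C]}, {[B], [C]}, {[A=E], [B], [C]}, {[C], [D]}, {[A=E], [C], [D]}, {[B], [C], [D]}, {[A=E], [B], [C], [D]}} (9 elements).


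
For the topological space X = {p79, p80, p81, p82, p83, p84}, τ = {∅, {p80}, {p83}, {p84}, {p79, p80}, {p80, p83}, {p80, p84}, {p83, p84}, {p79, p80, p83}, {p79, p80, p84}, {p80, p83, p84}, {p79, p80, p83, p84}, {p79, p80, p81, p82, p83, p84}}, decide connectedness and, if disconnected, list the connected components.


(X, τ) is connected.

Find clopen sets (U ∈ τ with X ∖ U ∈ τ):
  U = ∅, X ∖ U = {p79, p80, p81, p82, p83, p84} — both open, so U is clopen.
  U = {p79, p80, p81, p82, p83, p84}, X ∖ U = ∅ — both open, so U is clopen.
Only trivial clopens (∅ and X) exist, so (X, τ) is connected.
Compute connected components by grouping points that agree on all clopens:
  component: {p79, p80, p81, p82, p83, p84}


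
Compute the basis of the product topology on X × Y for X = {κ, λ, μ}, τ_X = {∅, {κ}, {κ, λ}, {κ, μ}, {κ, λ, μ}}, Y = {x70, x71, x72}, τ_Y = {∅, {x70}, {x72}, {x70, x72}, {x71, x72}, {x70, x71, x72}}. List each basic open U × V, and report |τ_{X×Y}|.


Basis B = {∅ × ∅, {κ} × {x70}, {κ} × {x72}, {κ} × {x70, x72}, {κ, λ} × {x70}, {κ, μ} × {x70}, {κ} × {x71, x72}, {κ, λ} × {x72}, {κ, μ} × {x72}, {κ} × {x70, x71, x72}, {κ, λ, μ} × {x70}, {κ, λ, μ} × {x72}, {κ, λ} × {x70, x72}, {κ, μ} × {x70, x72}, {κ, λ} × {x71, x72}, {κ, μ} × {x71, x72}, {κ, λ} × {x70, x71, x72}, {κ, μ} × {x70, x71, x72}, {κ, λ, μ} × {x70, x72}, {κ, λ, μ} × {x71, x72}, {κ, λ, μ} × {x70, x71, x72}}; |τ_{X×Y}| = 70.

Enumerate products U × V with U ∈ τ_X, V ∈ τ_Y (deduplicated):
  ∅ × ∅ = {} (∅)
  {κ} × {x70} = {(κ,x70)}
  {κ} × {x72} = {(κ,x72)}
  {κ} × {x70, x72} = {(κ,x70), (κ,x72)}
  {κ, λ} × {x70} = {(κ,x70), (λ,x70)}
  {κ, μ} × {x70} = {(κ,x70), (μ,x70)}
  {κ} × {x71, x72} = {(κ,x71), (κ,x72)}
  {κ, λ} × {x72} = {(κ,x72), (λ,x72)}
  {κ, μ} × {x72} = {(κ,x72), (μ,x72)}
  {κ} × {x70, x71, x72} = {(κ,x70), (κ,x71), (κ,x72)}
  {κ, λ, μ} × {x70} = {(κ,x70), (λ,x70), (μ,x70)}
  {κ, λ, μ} × {x72} = {(κ,x72), (λ,x72), (μ,x72)}
  {κ, λ} × {x70, x72} = {(κ,x70), (κ,x72), (λ,x70), (λ,x72)}
  {κ, μ} × {x70, x72} = {(κ,x70), (κ,x72), (μ,x70), (μ,x72)}
  {κ, λ} × {x71, x72} = {(κ,x71), (κ,x72), (λ,x71), (λ,x72)}
  {κ, μ} × {x71, x72} = {(κ,x71), (κ,x72), (μ,x71), (μ,x72)}
  {κ, λ} × {x70, x71, x72} = {(κ,x70), (κ,x71), (κ,x72), (λ,x70), (λ,x71), (λ,x72)}
  {κ, μ} × {x70, x71, x72} = {(κ,x70), (κ,x71), (κ,x72), (μ,x70), (μ,x71), (μ,x72)}
  {κ, λ, μ} × {x70, x72} = {(κ,x70), (κ,x72), (λ,x70), (λ,x72), (μ,x70), (μ,x72)}
  {κ, λ, μ} × {x71, x72} = {(κ,x71), (κ,x72), (λ,x71), (λ,x72), (μ,x71), (μ,x72)}
  {κ, λ, μ} × {x70, x71, x72} = {(κ,x70), (κ,x71), (κ,x72), (λ,x70), (λ,x71), (λ,x72), (μ,x70), (μ,x71), (μ,x72)}
These 21 distinct sets form the basis B.
Close under arbitrary unions to get τ_{X×Y}; counting gives |τ_{X×Y}| = 70.


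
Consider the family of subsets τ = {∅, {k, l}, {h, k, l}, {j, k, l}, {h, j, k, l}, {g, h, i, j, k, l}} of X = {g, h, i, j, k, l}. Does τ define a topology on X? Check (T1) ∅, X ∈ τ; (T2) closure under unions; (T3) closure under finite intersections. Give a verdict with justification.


τ IS a topology on X.

Axiom (T1): ∅ ∈ τ? Yes; X ∈ τ? Yes.
Axiom (T2/T3): check pairwise unions and intersections of members of τ.
All pairwise intersections and unions checked — each lies in τ. Therefore τ satisfies (T1), (T2), (T3): it IS a topology on X.


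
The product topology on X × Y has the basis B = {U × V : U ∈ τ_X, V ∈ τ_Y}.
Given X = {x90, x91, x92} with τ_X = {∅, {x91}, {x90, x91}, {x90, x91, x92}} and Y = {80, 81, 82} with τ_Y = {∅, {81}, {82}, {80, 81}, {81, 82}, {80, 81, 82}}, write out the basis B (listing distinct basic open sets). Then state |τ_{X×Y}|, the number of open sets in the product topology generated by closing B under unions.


Basis B = {∅ × ∅, {x91} × {81}, {x91} × {82}, {x90, x91} × {81}, {x90, x91} × {82}, {x91} × {80, 81}, {x91} × {81, 82}, {x90, x91, x92} × {81}, {x90, x91, x92} × {82}, {x91} × {80, 81, 82}, {x90, x91} × {80, 81}, {x90, x91} × {81, 82}, {x90, x91} × {80, 81, 82}, {x90, x91, x92} × {80, 81}, {x90, x91, x92} × {81, 82}, {x90, x91, x92} × {80, 81, 82}}; |τ_{X×Y}| = 40.

Enumerate products U × V with U ∈ τ_X, V ∈ τ_Y (deduplicated):
  ∅ × ∅ = {} (∅)
  {x91} × {81} = {(x91,81)}
  {x91} × {82} = {(x91,82)}
  {x90, x91} × {81} = {(x90,81), (x91,81)}
  {x90, x91} × {82} = {(x90,82), (x91,82)}
  {x91} × {80, 81} = {(x91,80), (x91,81)}
  {x91} × {81, 82} = {(x91,81), (x91,82)}
  {x90, x91, x92} × {81} = {(x90,81), (x91,81), (x92,81)}
  {x90, x91, x92} × {82} = {(x90,82), (x91,82), (x92,82)}
  {x91} × {80, 81, 82} = {(x91,80), (x91,81), (x91,82)}
  {x90, x91} × {80, 81} = {(x90,80), (x90,81), (x91,80), (x91,81)}
  {x90, x91} × {81, 82} = {(x90,81), (x90,82), (x91,81), (x91,82)}
  {x90, x91} × {80, 81, 82} = {(x90,80), (x90,81), (x90,82), (x91,80), (x91,81), (x91,82)}
  {x90, x91, x92} × {80, 81} = {(x90,80), (x90,81), (x91,80), (x91,81), (x92,80), (x92,81)}
  {x90, x91, x92} × {81, 82} = {(x90,81), (x90,82), (x91,81), (x91,82), (x92,81), (x92,82)}
  {x90, x91, x92} × {80, 81, 82} = {(x90,80), (x90,81), (x90,82), (x91,80), (x91,81), (x91,82), (x92,80), (x92,81), (x92,82)}
These 16 distinct sets form the basis B.
Close under arbitrary unions to get τ_{X×Y}; counting gives |τ_{X×Y}| = 40.


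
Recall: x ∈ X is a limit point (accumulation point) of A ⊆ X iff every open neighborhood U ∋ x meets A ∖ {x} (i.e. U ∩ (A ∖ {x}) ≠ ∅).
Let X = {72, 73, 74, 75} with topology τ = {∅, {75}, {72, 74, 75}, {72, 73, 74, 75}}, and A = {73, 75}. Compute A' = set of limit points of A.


A' = {72, 73, 74}

For each x ∈ X, list the open sets U ∈ τ with x ∈ U, then check whether U ∩ (A ∖ {x}) ≠ ∅ for every such U.
  x = 72: opens ∋ x are {72, 74, 75}, {72, 73, 74, 75}; each meets A ∖ {72}, so x IS a limit point.
  x = 73: opens ∋ x are {72, 73, 74, 75}; each meets A ∖ {73}, so x IS a limit point.
  x = 74: opens ∋ x are {72, 74, 75}, {72, 73, 74, 75}; each meets A ∖ {74}, so x IS a limit point.
  x = 75: open {75} ∋ x has {75} ∩ (A ∖ {75}) = ∅, so x is NOT a limit point.
Collecting: A' = {72, 73, 74}.


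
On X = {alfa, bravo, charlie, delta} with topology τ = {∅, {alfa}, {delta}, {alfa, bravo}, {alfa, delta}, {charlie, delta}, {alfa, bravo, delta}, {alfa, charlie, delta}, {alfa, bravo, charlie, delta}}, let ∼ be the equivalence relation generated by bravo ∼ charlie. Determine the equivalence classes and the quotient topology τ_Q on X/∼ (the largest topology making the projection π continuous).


X/∼ = {[alfa], [bravo=charlie], [delta]}; |τ_Q| = 5.

Equivalence classes: [alfa], [bravo=charlie], [delta].
Quotient map π: X → X/∼ sends alfa ↦ [alfa], bravo ↦ [bravo=charlie], charlie ↦ [bravo=charlie], delta ↦ [delta].
For each subset V ⊆ X/∼, compute π^{-1}(V) ⊆ X and check whether π^{-1}(V) ∈ τ. V is open in τ_Q iff π^{-1}(V) ∈ τ.
  V = {}: π^{-1}(V) = ∅ ∈ τ ✓.
  V = {[alfa]}: π^{-1}(V) = {alfa} ∈ τ ✓.
  V = {[bravo=charlie]}: π^{-1}(V) = {bravo, charlie} ∉ τ ✗.
  V = {[alfa], [bravo=charlie]}: π^{-1}(V) = {alfa, bravo, charlie} ∉ τ ✗.
  V = {[delta]}: π^{-1}(V) = {delta} ∈ τ ✓.
  V = {[alfa], [delta]}: π^{-1}(V) = {alfa, delta} ∈ τ ✓.
  V = {[bravo=charlie], [delta]}: π^{-1}(V) = {bravo, charlie, delta} ∉ τ ✗.
  V = {[alfa], [bravo=charlie], [delta]}: π^{-1}(V) = {alfa, bravo, charlie, delta} ∈ τ ✓.
Open sets in the quotient: τ_Q = {{}, {[alfa]}, {[delta]}, {[alfa], [delta]}, {[alfa], [bravo=charlie], [delta]}} (5 elements).


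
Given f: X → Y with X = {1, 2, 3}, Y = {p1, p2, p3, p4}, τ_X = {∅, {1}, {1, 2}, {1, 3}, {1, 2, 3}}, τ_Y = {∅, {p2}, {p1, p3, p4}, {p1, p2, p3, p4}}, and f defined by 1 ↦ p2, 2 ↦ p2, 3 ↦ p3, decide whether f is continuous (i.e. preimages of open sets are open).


f is NOT continuous.

Compute f^{-1}(U) for each U ∈ τ_Y:
  U = ∅: f^{-1}(U) = ∅ ∈ τ_X ✓.
  U = {p2}: f^{-1}(U) = {1, 2} ∈ τ_X ✓.
  U = {p1, p3, p4}: f^{-1}(U) = {3} ∉ τ_X ✗.
  U = {p1, p2, p3, p4}: f^{-1}(U) = {1, 2, 3} ∈ τ_X ✓.
Found U = {p1, p3, p4} with f^{-1}(U) = {3} not in τ_X. Therefore f is NOT continuous.


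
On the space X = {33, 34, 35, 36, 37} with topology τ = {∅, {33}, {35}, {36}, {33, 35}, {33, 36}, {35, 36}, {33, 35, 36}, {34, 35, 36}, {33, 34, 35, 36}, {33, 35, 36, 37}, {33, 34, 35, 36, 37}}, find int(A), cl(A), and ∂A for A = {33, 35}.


int(A) = {33, 35}, cl(A) = {33, 34, 35, 37}, ∂A = {34, 37}.

Closed sets in (X, τ) are complements of opens:
  closed(X, τ) = {∅, {34}, {37}, {33, 37}, {34, 37}, {33, 34, 37}, {34, 35, 37}, {34, 36, 37}, {33, 34, 35, 37}, {33, 34, 36, 37}, {34, 35, 36, 37}, {33, 34, 35, 36, 37}}.
int(A) = ⋃ {U ∈ τ : U ⊆ A}. Opens contained in A: ∅, {33}, {35}, {33, 35}.
Taking the union of these: int(A) = {33, 35}.
cl(A) = ⋂ {C closed : A ⊆ C}. Closed sets containing A: {33, 34, 35, 37}, {33, 34, 35, 36, 37}.
Intersecting these: cl(A) = {33, 34, 35, 37}.
∂A = cl(A) ∖ int(A) = {33, 34, 35, 37} ∖ {33, 35} = {34, 37}.


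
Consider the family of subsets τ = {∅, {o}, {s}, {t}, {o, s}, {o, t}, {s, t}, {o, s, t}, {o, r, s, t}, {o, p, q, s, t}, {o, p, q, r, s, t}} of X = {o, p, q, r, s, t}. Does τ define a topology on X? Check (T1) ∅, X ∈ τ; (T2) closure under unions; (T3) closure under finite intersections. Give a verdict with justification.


τ IS a topology on X.

Axiom (T1): ∅ ∈ τ? Yes; X ∈ τ? Yes.
Axiom (T2/T3): check pairwise unions and intersections of members of τ.
All pairwise intersections and unions checked — each lies in τ. Therefore τ satisfies (T1), (T2), (T3): it IS a topology on X.


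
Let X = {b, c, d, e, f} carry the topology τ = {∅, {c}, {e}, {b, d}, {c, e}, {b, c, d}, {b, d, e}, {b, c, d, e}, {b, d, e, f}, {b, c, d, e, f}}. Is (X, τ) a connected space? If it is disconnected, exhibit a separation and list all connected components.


(X, τ) is disconnected; components = [{c}, {b, d, e, f}].

Find clopen sets (U ∈ τ with X ∖ U ∈ τ):
  U = ∅, X ∖ U = {b, c, d, e, f} — both open, so U is clopen.
  U = {c}, X ∖ U = {b, d, e, f} — both open, so U is clopen.
  U = {b, d, e, f}, X ∖ U = {c} — both open, so U is clopen.
  U = {b, c, d, e, f}, X ∖ U = ∅ — both open, so U is clopen.
Nontrivial clopen(s) exist: e.g. {c}. So (X, τ) is disconnected.
Compute connected components by grouping points that agree on all clopens:
  component: {c}
  component: {b, d, e, f}


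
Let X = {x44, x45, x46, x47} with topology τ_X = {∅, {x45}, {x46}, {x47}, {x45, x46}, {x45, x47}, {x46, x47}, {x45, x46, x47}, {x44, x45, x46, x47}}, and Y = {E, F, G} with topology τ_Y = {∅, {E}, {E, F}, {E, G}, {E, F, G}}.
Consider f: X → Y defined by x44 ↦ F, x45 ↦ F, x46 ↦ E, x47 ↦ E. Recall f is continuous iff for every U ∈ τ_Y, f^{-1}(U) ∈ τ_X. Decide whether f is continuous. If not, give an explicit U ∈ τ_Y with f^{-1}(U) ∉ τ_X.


f IS continuous.

Compute f^{-1}(U) for each U ∈ τ_Y:
  U = ∅: f^{-1}(U) = ∅ ∈ τ_X ✓.
  U = {E}: f^{-1}(U) = {x46, x47} ∈ τ_X ✓.
  U = {E, F}: f^{-1}(U) = {x44, x45, x46, x47} ∈ τ_X ✓.
  U = {E, G}: f^{-1}(U) = {x46, x47} ∈ τ_X ✓.
  U = {E, F, G}: f^{-1}(U) = {x44, x45, x46, x47} ∈ τ_X ✓.
Every preimage lies in τ_X, so f IS continuous.


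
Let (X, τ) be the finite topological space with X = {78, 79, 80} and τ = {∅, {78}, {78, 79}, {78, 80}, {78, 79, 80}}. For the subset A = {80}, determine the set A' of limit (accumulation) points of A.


A' = ∅

For each x ∈ X, list the open sets U ∈ τ with x ∈ U, then check whether U ∩ (A ∖ {x}) ≠ ∅ for every such U.
  x = 78: open {78} ∋ x has {78} ∩ (A ∖ {78}) = ∅, so x is NOT a limit point.
  x = 79: open {78, 79} ∋ x has {78, 79} ∩ (A ∖ {79}) = ∅, so x is NOT a limit point.
  x = 80: open {78, 80} ∋ x has {78, 80} ∩ (A ∖ {80}) = ∅, so x is NOT a limit point.
Collecting: A' = ∅.


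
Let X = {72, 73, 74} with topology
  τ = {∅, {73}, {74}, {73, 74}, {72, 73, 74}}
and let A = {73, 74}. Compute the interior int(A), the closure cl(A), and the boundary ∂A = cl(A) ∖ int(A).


int(A) = {73, 74}, cl(A) = {72, 73, 74}, ∂A = {72}.

Closed sets in (X, τ) are complements of opens:
  closed(X, τ) = {∅, {72}, {72, 73}, {72, 74}, {72, 73, 74}}.
int(A) = ⋃ {U ∈ τ : U ⊆ A}. Opens contained in A: ∅, {73}, {74}, {73, 74}.
Taking the union of these: int(A) = {73, 74}.
cl(A) = ⋂ {C closed : A ⊆ C}. Closed sets containing A: {72, 73, 74}.
Intersecting these: cl(A) = {72, 73, 74}.
∂A = cl(A) ∖ int(A) = {72, 73, 74} ∖ {73, 74} = {72}.


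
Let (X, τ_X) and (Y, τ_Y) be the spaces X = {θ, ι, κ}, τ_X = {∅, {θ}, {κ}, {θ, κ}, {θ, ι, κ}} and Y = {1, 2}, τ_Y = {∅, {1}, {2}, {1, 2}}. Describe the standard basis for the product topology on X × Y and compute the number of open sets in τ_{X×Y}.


Basis B = {∅ × ∅, {θ} × {1}, {θ} × {2}, {κ} × {1}, {κ} × {2}, {θ} × {1, 2}, {θ, κ} × {1}, {θ, κ} × {2}, {κ} × {1, 2}, {θ, ι, κ} × {1}, {θ, ι, κ} × {2}, {θ, κ} × {1, 2}, {θ, ι, κ} × {1, 2}}; |τ_{X×Y}| = 25.

Enumerate products U × V with U ∈ τ_X, V ∈ τ_Y (deduplicated):
  ∅ × ∅ = {} (∅)
  {θ} × {1} = {(θ,1)}
  {θ} × {2} = {(θ,2)}
  {κ} × {1} = {(κ,1)}
  {κ} × {2} = {(κ,2)}
  {θ} × {1, 2} = {(θ,1), (θ,2)}
  {θ, κ} × {1} = {(θ,1), (κ,1)}
  {θ, κ} × {2} = {(θ,2), (κ,2)}
  {κ} × {1, 2} = {(κ,1), (κ,2)}
  {θ, ι, κ} × {1} = {(θ,1), (ι,1), (κ,1)}
  {θ, ι, κ} × {2} = {(θ,2), (ι,2), (κ,2)}
  {θ, κ} × {1, 2} = {(θ,1), (θ,2), (κ,1), (κ,2)}
  {θ, ι, κ} × {1, 2} = {(θ,1), (θ,2), (ι,1), (ι,2), (κ,1), (κ,2)}
These 13 distinct sets form the basis B.
Close under arbitrary unions to get τ_{X×Y}; counting gives |τ_{X×Y}| = 25.


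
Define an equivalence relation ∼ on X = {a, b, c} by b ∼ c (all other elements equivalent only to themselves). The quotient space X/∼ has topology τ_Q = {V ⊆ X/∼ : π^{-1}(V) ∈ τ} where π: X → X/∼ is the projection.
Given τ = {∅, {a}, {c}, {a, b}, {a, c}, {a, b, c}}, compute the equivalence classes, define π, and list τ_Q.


X/∼ = {[a], [b=c]}; |τ_Q| = 3.

Equivalence classes: [a], [b=c].
Quotient map π: X → X/∼ sends a ↦ [a], b ↦ [b=c], c ↦ [b=c].
For each subset V ⊆ X/∼, compute π^{-1}(V) ⊆ X and check whether π^{-1}(V) ∈ τ. V is open in τ_Q iff π^{-1}(V) ∈ τ.
  V = {}: π^{-1}(V) = ∅ ∈ τ ✓.
  V = {[a]}: π^{-1}(V) = {a} ∈ τ ✓.
  V = {[b=c]}: π^{-1}(V) = {b, c} ∉ τ ✗.
  V = {[a], [b=c]}: π^{-1}(V) = {a, b, c} ∈ τ ✓.
Open sets in the quotient: τ_Q = {{}, {[a]}, {[a], [b=c]}} (3 elements).


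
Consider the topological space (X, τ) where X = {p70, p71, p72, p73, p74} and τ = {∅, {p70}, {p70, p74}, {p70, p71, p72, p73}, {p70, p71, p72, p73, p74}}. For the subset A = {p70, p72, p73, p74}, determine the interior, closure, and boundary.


int(A) = {p70, p74}, cl(A) = {p70, p71, p72, p73, p74}, ∂A = {p71, p72, p73}.

Closed sets in (X, τ) are complements of opens:
  closed(X, τ) = {∅, {p74}, {p71, p72, p73}, {p71, p72, p73, p74}, {p70, p71, p72, p73, p74}}.
int(A) = ⋃ {U ∈ τ : U ⊆ A}. Opens contained in A: ∅, {p70}, {p70, p74}.
Taking the union of these: int(A) = {p70, p74}.
cl(A) = ⋂ {C closed : A ⊆ C}. Closed sets containing A: {p70, p71, p72, p73, p74}.
Intersecting these: cl(A) = {p70, p71, p72, p73, p74}.
∂A = cl(A) ∖ int(A) = {p70, p71, p72, p73, p74} ∖ {p70, p74} = {p71, p72, p73}.


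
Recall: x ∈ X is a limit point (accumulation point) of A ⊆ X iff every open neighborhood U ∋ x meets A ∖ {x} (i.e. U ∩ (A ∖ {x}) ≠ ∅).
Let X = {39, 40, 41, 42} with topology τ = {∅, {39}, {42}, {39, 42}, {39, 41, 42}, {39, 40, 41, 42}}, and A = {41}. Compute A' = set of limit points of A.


A' = {40}

For each x ∈ X, list the open sets U ∈ τ with x ∈ U, then check whether U ∩ (A ∖ {x}) ≠ ∅ for every such U.
  x = 39: open {39} ∋ x has {39} ∩ (A ∖ {39}) = ∅, so x is NOT a limit point.
  x = 40: opens ∋ x are {39, 40, 41, 42}; each meets A ∖ {40}, so x IS a limit point.
  x = 41: open {39, 41, 42} ∋ x has {39, 41, 42} ∩ (A ∖ {41}) = ∅, so x is NOT a limit point.
  x = 42: open {42} ∋ x has {42} ∩ (A ∖ {42}) = ∅, so x is NOT a limit point.
Collecting: A' = {40}.


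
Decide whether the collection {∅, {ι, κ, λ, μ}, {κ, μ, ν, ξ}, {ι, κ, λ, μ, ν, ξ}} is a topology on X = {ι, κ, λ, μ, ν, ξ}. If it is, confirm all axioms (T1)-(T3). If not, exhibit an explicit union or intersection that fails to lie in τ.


τ is NOT a topology on X.

Axiom (T1): ∅ ∈ τ? Yes; X ∈ τ? Yes.
Axiom (T2/T3): check pairwise unions and intersections of members of τ.
Counterexample for (T3): {ι, κ, λ, μ} ∩ {κ, μ, ν, ξ} = {κ, μ} ∉ τ. Therefore τ is NOT a topology.


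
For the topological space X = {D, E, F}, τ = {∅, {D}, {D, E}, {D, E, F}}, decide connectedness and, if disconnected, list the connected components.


(X, τ) is connected.

Find clopen sets (U ∈ τ with X ∖ U ∈ τ):
  U = ∅, X ∖ U = {D, E, F} — both open, so U is clopen.
  U = {D, E, F}, X ∖ U = ∅ — both open, so U is clopen.
Only trivial clopens (∅ and X) exist, so (X, τ) is connected.
Compute connected components by grouping points that agree on all clopens:
  component: {D, E, F}


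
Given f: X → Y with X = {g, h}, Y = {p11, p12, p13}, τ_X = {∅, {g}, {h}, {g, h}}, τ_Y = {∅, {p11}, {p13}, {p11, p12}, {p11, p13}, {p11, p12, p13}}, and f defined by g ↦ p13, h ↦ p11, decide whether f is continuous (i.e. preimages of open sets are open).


f IS continuous.

Compute f^{-1}(U) for each U ∈ τ_Y:
  U = ∅: f^{-1}(U) = ∅ ∈ τ_X ✓.
  U = {p11}: f^{-1}(U) = {h} ∈ τ_X ✓.
  U = {p13}: f^{-1}(U) = {g} ∈ τ_X ✓.
  U = {p11, p12}: f^{-1}(U) = {h} ∈ τ_X ✓.
  U = {p11, p13}: f^{-1}(U) = {g, h} ∈ τ_X ✓.
  U = {p11, p12, p13}: f^{-1}(U) = {g, h} ∈ τ_X ✓.
Every preimage lies in τ_X, so f IS continuous.


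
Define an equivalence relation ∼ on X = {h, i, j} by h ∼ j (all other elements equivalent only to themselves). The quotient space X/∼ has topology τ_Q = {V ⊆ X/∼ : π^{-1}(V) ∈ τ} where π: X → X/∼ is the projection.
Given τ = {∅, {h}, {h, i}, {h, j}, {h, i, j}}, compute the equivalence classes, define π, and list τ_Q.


X/∼ = {[h=j], [i]}; |τ_Q| = 3.

Equivalence classes: [h=j], [i].
Quotient map π: X → X/∼ sends h ↦ [h=j], i ↦ [i], j ↦ [h=j].
For each subset V ⊆ X/∼, compute π^{-1}(V) ⊆ X and check whether π^{-1}(V) ∈ τ. V is open in τ_Q iff π^{-1}(V) ∈ τ.
  V = {}: π^{-1}(V) = ∅ ∈ τ ✓.
  V = {[h=j]}: π^{-1}(V) = {h, j} ∈ τ ✓.
  V = {[i]}: π^{-1}(V) = {i} ∉ τ ✗.
  V = {[h=j], [i]}: π^{-1}(V) = {h, i, j} ∈ τ ✓.
Open sets in the quotient: τ_Q = {{}, {[h=j]}, {[h=j], [i]}} (3 elements).


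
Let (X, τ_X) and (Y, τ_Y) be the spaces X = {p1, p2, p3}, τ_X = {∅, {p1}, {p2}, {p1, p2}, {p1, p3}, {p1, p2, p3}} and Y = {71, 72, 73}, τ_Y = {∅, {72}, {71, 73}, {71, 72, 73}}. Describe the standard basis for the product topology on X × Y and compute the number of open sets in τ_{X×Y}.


Basis B = {∅ × ∅, {p1} × {72}, {p2} × {72}, {p1} × {71, 73}, {p1, p2} × {72}, {p1, p3} × {72}, {p2} × {71, 73}, {p1} × {71, 72, 73}, {p1, p2, p3} × {72}, {p2} × {71, 72, 73}, {p1, p2} × {71, 73}, {p1, p3} × {71, 73}, {p1, p2} × {71, 72, 73}, {p1, p3} × {71, 72, 73}, {p1, p2, p3} × {71, 73}, {p1, p2, p3} × {71, 72, 73}}; |τ_{X×Y}| = 36.

Enumerate products U × V with U ∈ τ_X, V ∈ τ_Y (deduplicated):
  ∅ × ∅ = {} (∅)
  {p1} × {72} = {(p1,72)}
  {p2} × {72} = {(p2,72)}
  {p1} × {71, 73} = {(p1,71), (p1,73)}
  {p1, p2} × {72} = {(p1,72), (p2,72)}
  {p1, p3} × {72} = {(p1,72), (p3,72)}
  {p2} × {71, 73} = {(p2,71), (p2,73)}
  {p1} × {71, 72, 73} = {(p1,71), (p1,72), (p1,73)}
  {p1, p2, p3} × {72} = {(p1,72), (p2,72), (p3,72)}
  {p2} × {71, 72, 73} = {(p2,71), (p2,72), (p2,73)}
  {p1, p2} × {71, 73} = {(p1,71), (p1,73), (p2,71), (p2,73)}
  {p1, p3} × {71, 73} = {(p1,71), (p1,73), (p3,71), (p3,73)}
  {p1, p2} × {71, 72, 73} = {(p1,71), (p1,72), (p1,73), (p2,71), (p2,72), (p2,73)}
  {p1, p3} × {71, 72, 73} = {(p1,71), (p1,72), (p1,73), (p3,71), (p3,72), (p3,73)}
  {p1, p2, p3} × {71, 73} = {(p1,71), (p1,73), (p2,71), (p2,73), (p3,71), (p3,73)}
  {p1, p2, p3} × {71, 72, 73} = {(p1,71), (p1,72), (p1,73), (p2,71), (p2,72), (p2,73), (p3,71), (p3,72), (p3,73)}
These 16 distinct sets form the basis B.
Close under arbitrary unions to get τ_{X×Y}; counting gives |τ_{X×Y}| = 36.


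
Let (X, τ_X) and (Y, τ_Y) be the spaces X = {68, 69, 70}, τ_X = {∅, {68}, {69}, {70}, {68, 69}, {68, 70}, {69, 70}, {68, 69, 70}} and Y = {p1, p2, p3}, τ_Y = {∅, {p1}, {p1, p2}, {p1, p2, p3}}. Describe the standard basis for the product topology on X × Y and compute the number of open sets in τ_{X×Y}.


Basis B = {∅ × ∅, {68} × {p1}, {69} × {p1}, {70} × {p1}, {68} × {p1, p2}, {68, 69} × {p1}, {68, 70} × {p1}, {69} × {p1, p2}, {69, 70} × {p1}, {70} × {p1, p2}, {68} × {p1, p2, p3}, {68, 69, 70} × {p1}, {69} × {p1, p2, p3}, {70} × {p1, p2, p3}, {68, 69} × {p1, p2}, {68, 70} × {p1, p2}, {69, 70} × {p1, p2}, {68, 69} × {p1, p2, p3}, {68, 70} × {p1, p2, p3}, {68, 69, 70} × {p1, p2}, {69, 70} × {p1, p2, p3}, {68, 69, 70} × {p1, p2, p3}}; |τ_{X×Y}| = 64.

Enumerate products U × V with U ∈ τ_X, V ∈ τ_Y (deduplicated):
  ∅ × ∅ = {} (∅)
  {68} × {p1} = {(68,p1)}
  {69} × {p1} = {(69,p1)}
  {70} × {p1} = {(70,p1)}
  {68} × {p1, p2} = {(68,p1), (68,p2)}
  {68, 69} × {p1} = {(68,p1), (69,p1)}
  {68, 70} × {p1} = {(68,p1), (70,p1)}
  {69} × {p1, p2} = {(69,p1), (69,p2)}
  {69, 70} × {p1} = {(69,p1), (70,p1)}
  {70} × {p1, p2} = {(70,p1), (70,p2)}
  {68} × {p1, p2, p3} = {(68,p1), (68,p2), (68,p3)}
  {68, 69, 70} × {p1} = {(68,p1), (69,p1), (70,p1)}
  {69} × {p1, p2, p3} = {(69,p1), (69,p2), (69,p3)}
  {70} × {p1, p2, p3} = {(70,p1), (70,p2), (70,p3)}
  {68, 69} × {p1, p2} = {(68,p1), (68,p2), (69,p1), (69,p2)}
  {68, 70} × {p1, p2} = {(68,p1), (68,p2), (70,p1), (70,p2)}
  {69, 70} × {p1, p2} = {(69,p1), (69,p2), (70,p1), (70,p2)}
  {68, 69} × {p1, p2, p3} = {(68,p1), (68,p2), (68,p3), (69,p1), (69,p2), (69,p3)}
  {68, 70} × {p1, p2, p3} = {(68,p1), (68,p2), (68,p3), (70,p1), (70,p2), (70,p3)}
  {68, 69, 70} × {p1, p2} = {(68,p1), (68,p2), (69,p1), (69,p2), (70,p1), (70,p2)}
  {69, 70} × {p1, p2, p3} = {(69,p1), (69,p2), (69,p3), (70,p1), (70,p2), (70,p3)}
  {68, 69, 70} × {p1, p2, p3} = {(68,p1), (68,p2), (68,p3), (69,p1), (69,p2), (69,p3), (70,p1), (70,p2), (70,p3)}
These 22 distinct sets form the basis B.
Close under arbitrary unions to get τ_{X×Y}; counting gives |τ_{X×Y}| = 64.


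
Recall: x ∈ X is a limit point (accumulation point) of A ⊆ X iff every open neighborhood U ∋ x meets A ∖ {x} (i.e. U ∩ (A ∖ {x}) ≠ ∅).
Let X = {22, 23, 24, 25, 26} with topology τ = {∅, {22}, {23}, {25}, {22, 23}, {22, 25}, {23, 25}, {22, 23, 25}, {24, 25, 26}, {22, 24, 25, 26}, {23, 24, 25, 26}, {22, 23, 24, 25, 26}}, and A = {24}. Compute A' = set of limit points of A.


A' = {26}

For each x ∈ X, list the open sets U ∈ τ with x ∈ U, then check whether U ∩ (A ∖ {x}) ≠ ∅ for every such U.
  x = 22: open {22} ∋ x has {22} ∩ (A ∖ {22}) = ∅, so x is NOT a limit point.
  x = 23: open {23} ∋ x has {23} ∩ (A ∖ {23}) = ∅, so x is NOT a limit point.
  x = 24: open {24, 25, 26} ∋ x has {24, 25, 26} ∩ (A ∖ {24}) = ∅, so x is NOT a limit point.
  x = 25: open {25} ∋ x has {25} ∩ (A ∖ {25}) = ∅, so x is NOT a limit point.
  x = 26: opens ∋ x are {24, 25, 26}, {22, 24, 25, 26}, {23, 24, 25, 26}, {22, 23, 24, 25, 26}; each meets A ∖ {26}, so x IS a limit point.
Collecting: A' = {26}.


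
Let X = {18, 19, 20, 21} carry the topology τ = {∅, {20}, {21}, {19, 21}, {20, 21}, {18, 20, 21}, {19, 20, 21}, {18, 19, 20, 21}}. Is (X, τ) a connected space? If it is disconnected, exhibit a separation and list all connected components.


(X, τ) is connected.

Find clopen sets (U ∈ τ with X ∖ U ∈ τ):
  U = ∅, X ∖ U = {18, 19, 20, 21} — both open, so U is clopen.
  U = {18, 19, 20, 21}, X ∖ U = ∅ — both open, so U is clopen.
Only trivial clopens (∅ and X) exist, so (X, τ) is connected.
Compute connected components by grouping points that agree on all clopens:
  component: {18, 19, 20, 21}


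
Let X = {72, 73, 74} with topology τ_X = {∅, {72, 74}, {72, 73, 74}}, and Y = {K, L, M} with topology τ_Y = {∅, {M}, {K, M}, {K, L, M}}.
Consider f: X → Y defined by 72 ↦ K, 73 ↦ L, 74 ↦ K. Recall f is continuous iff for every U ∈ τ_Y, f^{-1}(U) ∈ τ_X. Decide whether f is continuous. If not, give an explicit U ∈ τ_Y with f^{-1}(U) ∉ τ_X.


f IS continuous.

Compute f^{-1}(U) for each U ∈ τ_Y:
  U = ∅: f^{-1}(U) = ∅ ∈ τ_X ✓.
  U = {M}: f^{-1}(U) = ∅ ∈ τ_X ✓.
  U = {K, M}: f^{-1}(U) = {72, 74} ∈ τ_X ✓.
  U = {K, L, M}: f^{-1}(U) = {72, 73, 74} ∈ τ_X ✓.
Every preimage lies in τ_X, so f IS continuous.


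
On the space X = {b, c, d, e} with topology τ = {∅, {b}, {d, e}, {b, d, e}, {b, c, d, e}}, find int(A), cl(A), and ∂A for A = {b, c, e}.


int(A) = {b}, cl(A) = {b, c, d, e}, ∂A = {c, d, e}.

Closed sets in (X, τ) are complements of opens:
  closed(X, τ) = {∅, {c}, {b, c}, {c, d, e}, {b, c, d, e}}.
int(A) = ⋃ {U ∈ τ : U ⊆ A}. Opens contained in A: ∅, {b}.
Taking the union of these: int(A) = {b}.
cl(A) = ⋂ {C closed : A ⊆ C}. Closed sets containing A: {b, c, d, e}.
Intersecting these: cl(A) = {b, c, d, e}.
∂A = cl(A) ∖ int(A) = {b, c, d, e} ∖ {b} = {c, d, e}.


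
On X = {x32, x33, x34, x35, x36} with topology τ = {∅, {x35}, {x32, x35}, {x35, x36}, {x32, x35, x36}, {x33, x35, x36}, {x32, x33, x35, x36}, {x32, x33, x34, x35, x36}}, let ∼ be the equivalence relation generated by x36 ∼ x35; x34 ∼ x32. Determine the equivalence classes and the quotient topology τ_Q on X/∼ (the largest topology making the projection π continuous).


X/∼ = {[x32=x34], [x33], [x35=x36]}; |τ_Q| = 4.

Equivalence classes: [x32=x34], [x33], [x35=x36].
Quotient map π: X → X/∼ sends x32 ↦ [x32=x34], x33 ↦ [x33], x34 ↦ [x32=x34], x35 ↦ [x35=x36], x36 ↦ [x35=x36].
For each subset V ⊆ X/∼, compute π^{-1}(V) ⊆ X and check whether π^{-1}(V) ∈ τ. V is open in τ_Q iff π^{-1}(V) ∈ τ.
  V = {}: π^{-1}(V) = ∅ ∈ τ ✓.
  V = {[x32=x34]}: π^{-1}(V) = {x32, x34} ∉ τ ✗.
  V = {[x33]}: π^{-1}(V) = {x33} ∉ τ ✗.
  V = {[x32=x34], [x33]}: π^{-1}(V) = {x32, x33, x34} ∉ τ ✗.
  V = {[x35=x36]}: π^{-1}(V) = {x35, x36} ∈ τ ✓.
  V = {[x32=x34], [x35=x36]}: π^{-1}(V) = {x32, x34, x35, x36} ∉ τ ✗.
  V = {[x33], [x35=x36]}: π^{-1}(V) = {x33, x35, x36} ∈ τ ✓.
  V = {[x32=x34], [x33], [x35=x36]}: π^{-1}(V) = {x32, x33, x34, x35, x36} ∈ τ ✓.
Open sets in the quotient: τ_Q = {{}, {[x35=x36]}, {[x33], [x35=x36]}, {[x32=x34], [x33], [x35=x36]}} (4 elements).


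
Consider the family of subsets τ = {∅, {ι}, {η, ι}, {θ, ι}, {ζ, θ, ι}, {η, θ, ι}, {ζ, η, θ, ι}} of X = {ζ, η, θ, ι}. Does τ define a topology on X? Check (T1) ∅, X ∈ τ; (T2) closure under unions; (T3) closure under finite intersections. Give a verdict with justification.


τ IS a topology on X.

Axiom (T1): ∅ ∈ τ? Yes; X ∈ τ? Yes.
Axiom (T2/T3): check pairwise unions and intersections of members of τ.
All pairwise intersections and unions checked — each lies in τ. Therefore τ satisfies (T1), (T2), (T3): it IS a topology on X.


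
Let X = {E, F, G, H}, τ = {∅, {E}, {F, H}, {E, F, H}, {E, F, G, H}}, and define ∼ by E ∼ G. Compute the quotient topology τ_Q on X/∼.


X/∼ = {[E=G], [F], [H]}; |τ_Q| = 3.

Equivalence classes: [E=G], [F], [H].
Quotient map π: X → X/∼ sends E ↦ [E=G], F ↦ [F], G ↦ [E=G], H ↦ [H].
For each subset V ⊆ X/∼, compute π^{-1}(V) ⊆ X and check whether π^{-1}(V) ∈ τ. V is open in τ_Q iff π^{-1}(V) ∈ τ.
  V = {}: π^{-1}(V) = ∅ ∈ τ ✓.
  V = {[E=G]}: π^{-1}(V) = {E, G} ∉ τ ✗.
  V = {[F]}: π^{-1}(V) = {F} ∉ τ ✗.
  V = {[E=G], [F]}: π^{-1}(V) = {E, F, G} ∉ τ ✗.
  V = {[H]}: π^{-1}(V) = {H} ∉ τ ✗.
  V = {[E=G], [H]}: π^{-1}(V) = {E, G, H} ∉ τ ✗.
  V = {[F], [H]}: π^{-1}(V) = {F, H} ∈ τ ✓.
  V = {[E=G], [F], [H]}: π^{-1}(V) = {E, F, G, H} ∈ τ ✓.
Open sets in the quotient: τ_Q = {{}, {[F], [H]}, {[E=G], [F], [H]}} (3 elements).


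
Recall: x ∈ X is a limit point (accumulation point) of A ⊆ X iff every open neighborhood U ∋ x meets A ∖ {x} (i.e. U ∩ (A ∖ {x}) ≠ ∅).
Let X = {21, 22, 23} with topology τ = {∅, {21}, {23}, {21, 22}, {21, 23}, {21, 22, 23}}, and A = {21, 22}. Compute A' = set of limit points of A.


A' = {22}

For each x ∈ X, list the open sets U ∈ τ with x ∈ U, then check whether U ∩ (A ∖ {x}) ≠ ∅ for every such U.
  x = 21: open {21} ∋ x has {21} ∩ (A ∖ {21}) = ∅, so x is NOT a limit point.
  x = 22: opens ∋ x are {21, 22}, {21, 22, 23}; each meets A ∖ {22}, so x IS a limit point.
  x = 23: open {23} ∋ x has {23} ∩ (A ∖ {23}) = ∅, so x is NOT a limit point.
Collecting: A' = {22}.
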